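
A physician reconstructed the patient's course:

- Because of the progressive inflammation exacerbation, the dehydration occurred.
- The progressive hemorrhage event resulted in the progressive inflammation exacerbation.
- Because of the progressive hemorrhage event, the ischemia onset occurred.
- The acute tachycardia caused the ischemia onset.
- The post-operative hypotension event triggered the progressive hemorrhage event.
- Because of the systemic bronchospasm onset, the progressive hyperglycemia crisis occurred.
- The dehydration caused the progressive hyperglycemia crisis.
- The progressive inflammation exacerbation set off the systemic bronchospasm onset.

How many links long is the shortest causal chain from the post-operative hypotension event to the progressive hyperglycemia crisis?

Shortest chain: the post-operative hypotension event → the progressive hemorrhage event → the progressive inflammation exacerbation → the systemic bronchospasm onset → the progressive hyperglycemia crisis.

4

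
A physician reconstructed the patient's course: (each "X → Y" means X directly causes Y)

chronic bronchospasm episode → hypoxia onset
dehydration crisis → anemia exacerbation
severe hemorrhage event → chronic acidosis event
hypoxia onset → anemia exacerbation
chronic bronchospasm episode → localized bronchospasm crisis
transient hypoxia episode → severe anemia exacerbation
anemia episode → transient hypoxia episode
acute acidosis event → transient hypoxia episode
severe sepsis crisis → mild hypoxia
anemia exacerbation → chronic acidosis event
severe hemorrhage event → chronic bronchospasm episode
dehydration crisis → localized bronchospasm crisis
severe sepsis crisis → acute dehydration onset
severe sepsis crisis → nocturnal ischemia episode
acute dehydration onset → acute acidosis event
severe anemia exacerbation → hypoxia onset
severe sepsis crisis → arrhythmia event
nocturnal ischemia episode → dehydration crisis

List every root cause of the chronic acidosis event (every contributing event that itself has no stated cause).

the anemia episode, the severe hemorrhage event, the severe sepsis crisis

Tracing upstream from the chronic acidosis event: the chronic acidosis event ← the anemia exacerbation ← the dehydration crisis ← the nocturnal ischemia episode ← the severe sepsis crisis.
A separate upstream branch: the chronic acidosis event ← the severe hemorrhage event.
A separate upstream branch: the chronic acidosis event ← the anemia exacerbation ← the hypoxia onset ← the severe anemia exacerbation ← the transient hypoxia episode ← the anemia episode.
Each of those chain origins has no stated cause.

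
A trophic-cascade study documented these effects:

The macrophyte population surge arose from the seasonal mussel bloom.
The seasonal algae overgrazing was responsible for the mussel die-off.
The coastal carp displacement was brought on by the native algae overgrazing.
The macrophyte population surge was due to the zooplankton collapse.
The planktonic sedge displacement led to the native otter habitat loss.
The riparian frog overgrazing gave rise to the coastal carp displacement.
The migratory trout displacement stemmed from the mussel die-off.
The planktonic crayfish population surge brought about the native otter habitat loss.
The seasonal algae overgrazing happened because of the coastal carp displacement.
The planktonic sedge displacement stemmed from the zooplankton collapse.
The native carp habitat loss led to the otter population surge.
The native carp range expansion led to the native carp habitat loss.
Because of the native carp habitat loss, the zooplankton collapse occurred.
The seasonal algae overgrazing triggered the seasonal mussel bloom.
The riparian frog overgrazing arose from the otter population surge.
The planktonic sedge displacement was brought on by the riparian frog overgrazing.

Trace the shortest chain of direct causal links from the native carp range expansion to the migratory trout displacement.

the native carp range expansion → the native carp habitat loss
the native carp habitat loss → the otter population surge
the otter population surge → the riparian frog overgrazing
the riparian frog overgrazing → the coastal carp displacement
the coastal carp displacement → the seasonal algae overgrazing
the seasonal algae overgrazing → the mussel die-off
the mussel die-off → the migratory trout displacement
Length: 7 steps.

the native carp range expansion → the native carp habitat loss → the otter population surge → the riparian frog overgrazing → the coastal carp displacement → the seasonal algae overgrazing → the mussel die-off → the migratory trout displacement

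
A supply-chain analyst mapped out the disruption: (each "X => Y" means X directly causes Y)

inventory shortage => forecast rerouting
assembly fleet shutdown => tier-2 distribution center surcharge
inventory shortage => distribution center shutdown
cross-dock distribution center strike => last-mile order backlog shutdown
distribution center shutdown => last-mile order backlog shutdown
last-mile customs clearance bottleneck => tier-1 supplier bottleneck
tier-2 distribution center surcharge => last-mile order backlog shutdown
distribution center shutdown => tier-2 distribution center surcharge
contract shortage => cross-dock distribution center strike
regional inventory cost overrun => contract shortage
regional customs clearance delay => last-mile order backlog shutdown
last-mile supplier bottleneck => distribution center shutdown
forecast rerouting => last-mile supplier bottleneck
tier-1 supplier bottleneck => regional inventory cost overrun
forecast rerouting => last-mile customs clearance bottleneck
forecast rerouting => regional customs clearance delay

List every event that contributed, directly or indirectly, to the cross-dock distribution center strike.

the contract shortage, the forecast rerouting, the inventory shortage, the last-mile customs clearance bottleneck, the regional inventory cost overrun, the tier-1 supplier bottleneck

Immediate cause of the cross-dock distribution center strike: the contract shortage.
Further upstream: the inventory shortage, the forecast rerouting, the last-mile customs clearance bottleneck, the tier-1 supplier bottleneck, the regional inventory cost overrun.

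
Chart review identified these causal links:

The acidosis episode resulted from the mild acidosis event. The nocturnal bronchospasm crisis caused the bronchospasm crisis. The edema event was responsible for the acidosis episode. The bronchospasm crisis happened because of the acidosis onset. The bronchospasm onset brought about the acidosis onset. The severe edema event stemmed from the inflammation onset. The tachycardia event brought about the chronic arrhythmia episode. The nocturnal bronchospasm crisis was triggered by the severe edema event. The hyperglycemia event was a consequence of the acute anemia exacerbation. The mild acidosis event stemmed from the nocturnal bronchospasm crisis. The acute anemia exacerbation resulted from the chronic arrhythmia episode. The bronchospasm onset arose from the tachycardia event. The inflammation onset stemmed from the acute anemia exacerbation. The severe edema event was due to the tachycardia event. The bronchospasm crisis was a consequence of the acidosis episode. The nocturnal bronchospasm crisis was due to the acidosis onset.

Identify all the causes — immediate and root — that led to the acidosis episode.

the acidosis onset, the acute anemia exacerbation, the bronchospasm onset, the chronic arrhythmia episode, the edema event, the inflammation onset, the mild acidosis event, the nocturnal bronchospasm crisis, the severe edema event, the tachycardia event

Immediate causes of the acidosis episode: the edema event, the mild acidosis event.
Further upstream: the tachycardia event, the bronchospasm onset, the acidosis onset, the chronic arrhythmia episode, the acute anemia exacerbation, the inflammation onset, the severe edema event, the nocturnal bronchospasm crisis.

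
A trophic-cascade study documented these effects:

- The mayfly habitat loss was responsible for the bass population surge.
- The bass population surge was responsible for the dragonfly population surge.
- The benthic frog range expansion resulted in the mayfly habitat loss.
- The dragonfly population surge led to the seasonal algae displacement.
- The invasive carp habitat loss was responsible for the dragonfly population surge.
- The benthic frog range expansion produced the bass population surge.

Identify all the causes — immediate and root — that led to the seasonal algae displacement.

the bass population surge, the benthic frog range expansion, the dragonfly population surge, the invasive carp habitat loss, the mayfly habitat loss

Immediate cause of the seasonal algae displacement: the dragonfly population surge.
Further upstream: the benthic frog range expansion, the mayfly habitat loss, the bass population surge, the invasive carp habitat loss.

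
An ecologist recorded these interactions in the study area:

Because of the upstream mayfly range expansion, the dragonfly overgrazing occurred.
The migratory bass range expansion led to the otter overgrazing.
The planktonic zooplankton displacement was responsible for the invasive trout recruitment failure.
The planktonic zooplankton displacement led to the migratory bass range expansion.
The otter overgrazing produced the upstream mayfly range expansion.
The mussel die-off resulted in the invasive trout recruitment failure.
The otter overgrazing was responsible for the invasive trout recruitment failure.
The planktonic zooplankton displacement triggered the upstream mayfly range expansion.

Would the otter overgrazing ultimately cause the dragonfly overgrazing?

There is a causal chain: the otter overgrazing → the upstream mayfly range expansion → the dragonfly overgrazing.

Yes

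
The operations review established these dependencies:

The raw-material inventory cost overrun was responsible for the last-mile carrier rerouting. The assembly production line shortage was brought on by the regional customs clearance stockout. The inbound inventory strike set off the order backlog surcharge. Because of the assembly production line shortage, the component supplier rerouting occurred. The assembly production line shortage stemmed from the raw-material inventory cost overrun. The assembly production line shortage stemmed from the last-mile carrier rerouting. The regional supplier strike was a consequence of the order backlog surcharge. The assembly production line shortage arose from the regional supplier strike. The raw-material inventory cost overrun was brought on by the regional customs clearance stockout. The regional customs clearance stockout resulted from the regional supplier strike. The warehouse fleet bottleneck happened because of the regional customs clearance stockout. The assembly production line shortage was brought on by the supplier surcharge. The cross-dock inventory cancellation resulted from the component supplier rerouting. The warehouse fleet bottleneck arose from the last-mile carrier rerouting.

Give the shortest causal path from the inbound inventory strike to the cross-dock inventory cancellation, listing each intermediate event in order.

the inbound inventory strike → the order backlog surcharge
the order backlog surcharge → the regional supplier strike
the regional supplier strike → the assembly production line shortage
the assembly production line shortage → the component supplier rerouting
the component supplier rerouting → the cross-dock inventory cancellation
Length: 5 steps.

the inbound inventory strike → the order backlog surcharge → the regional supplier strike → the assembly production line shortage → the component supplier rerouting → the cross-dock inventory cancellation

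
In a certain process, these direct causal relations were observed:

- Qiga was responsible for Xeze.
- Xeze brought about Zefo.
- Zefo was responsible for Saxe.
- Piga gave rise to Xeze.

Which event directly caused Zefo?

Upstream contributors include Piga, Qiga, but only Xeze feeds directly into Zefo.

Xeze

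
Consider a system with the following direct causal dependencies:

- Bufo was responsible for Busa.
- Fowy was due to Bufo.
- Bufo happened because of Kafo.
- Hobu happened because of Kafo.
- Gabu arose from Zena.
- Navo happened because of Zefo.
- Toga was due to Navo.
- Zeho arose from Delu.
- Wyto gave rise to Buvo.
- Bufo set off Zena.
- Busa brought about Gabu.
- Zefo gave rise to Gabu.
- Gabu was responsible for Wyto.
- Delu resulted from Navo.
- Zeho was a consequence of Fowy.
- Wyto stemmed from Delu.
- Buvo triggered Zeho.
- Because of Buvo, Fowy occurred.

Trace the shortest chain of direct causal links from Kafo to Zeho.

Kafo → Bufo → Fowy → Zeho

Kafo → Bufo
Bufo → Fowy
Fowy → Zeho
Length: 3 steps.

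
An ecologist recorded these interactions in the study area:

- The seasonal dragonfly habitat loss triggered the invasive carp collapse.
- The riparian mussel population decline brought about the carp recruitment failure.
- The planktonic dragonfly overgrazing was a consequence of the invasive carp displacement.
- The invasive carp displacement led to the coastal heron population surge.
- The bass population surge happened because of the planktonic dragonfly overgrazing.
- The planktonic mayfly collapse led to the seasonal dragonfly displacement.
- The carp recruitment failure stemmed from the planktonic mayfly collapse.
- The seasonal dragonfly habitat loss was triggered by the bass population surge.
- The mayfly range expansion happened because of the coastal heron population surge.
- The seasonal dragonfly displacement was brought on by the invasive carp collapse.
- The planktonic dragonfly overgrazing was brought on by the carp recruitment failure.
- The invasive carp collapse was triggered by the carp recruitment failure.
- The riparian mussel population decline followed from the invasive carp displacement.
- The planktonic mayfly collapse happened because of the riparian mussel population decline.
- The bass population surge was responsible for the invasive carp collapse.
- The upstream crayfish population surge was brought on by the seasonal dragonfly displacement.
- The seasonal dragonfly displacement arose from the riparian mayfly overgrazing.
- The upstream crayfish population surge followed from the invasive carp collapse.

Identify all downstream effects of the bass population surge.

Direct effects: the seasonal dragonfly habitat loss, the invasive carp collapse.
2 steps out: the seasonal dragonfly displacement, the upstream crayfish population surge.
Not reachable from it: the invasive carp displacement, the coastal heron population surge, the mayfly range expansion, the riparian mussel population decline, the planktonic mayfly collapse, the riparian mayfly overgrazing, the carp recruitment failure, the planktonic dragonfly overgrazing.

the invasive carp collapse, the seasonal dragonfly displacement, the seasonal dragonfly habitat loss, the upstream crayfish population surge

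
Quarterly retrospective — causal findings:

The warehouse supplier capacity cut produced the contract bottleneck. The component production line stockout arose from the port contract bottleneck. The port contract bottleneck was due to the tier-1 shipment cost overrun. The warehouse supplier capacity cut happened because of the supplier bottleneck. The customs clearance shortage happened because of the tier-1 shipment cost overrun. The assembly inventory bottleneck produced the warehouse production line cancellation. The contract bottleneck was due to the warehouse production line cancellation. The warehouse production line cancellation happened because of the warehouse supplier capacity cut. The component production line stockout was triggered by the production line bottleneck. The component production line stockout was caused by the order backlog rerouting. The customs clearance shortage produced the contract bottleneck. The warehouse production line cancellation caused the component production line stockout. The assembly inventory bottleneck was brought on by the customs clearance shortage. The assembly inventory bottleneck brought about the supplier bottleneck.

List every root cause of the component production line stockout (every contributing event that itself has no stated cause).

Tracing upstream from the component production line stockout: the component production line stockout ← the port contract bottleneck ← the tier-1 shipment cost overrun.
A separate upstream branch: the component production line stockout ← the production line bottleneck.
A separate upstream branch: the component production line stockout ← the order backlog rerouting.
Each of those chain origins has no stated cause.

the order backlog rerouting, the production line bottleneck, the tier-1 shipment cost overrun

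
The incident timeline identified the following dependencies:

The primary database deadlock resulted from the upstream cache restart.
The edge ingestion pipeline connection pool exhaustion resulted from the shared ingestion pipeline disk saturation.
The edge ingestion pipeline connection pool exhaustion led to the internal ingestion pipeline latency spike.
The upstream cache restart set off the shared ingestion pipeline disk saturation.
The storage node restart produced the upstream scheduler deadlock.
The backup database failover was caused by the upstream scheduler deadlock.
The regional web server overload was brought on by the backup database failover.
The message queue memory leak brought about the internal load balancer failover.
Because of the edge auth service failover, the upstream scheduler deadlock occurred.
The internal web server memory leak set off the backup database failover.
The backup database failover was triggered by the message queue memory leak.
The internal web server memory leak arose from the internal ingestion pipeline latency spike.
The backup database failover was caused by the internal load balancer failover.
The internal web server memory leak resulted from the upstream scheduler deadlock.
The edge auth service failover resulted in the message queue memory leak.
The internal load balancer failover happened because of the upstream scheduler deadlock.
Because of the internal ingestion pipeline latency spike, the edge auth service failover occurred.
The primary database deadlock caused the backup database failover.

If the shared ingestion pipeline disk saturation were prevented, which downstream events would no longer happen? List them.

the edge auth service failover, the edge ingestion pipeline connection pool exhaustion, the internal ingestion pipeline latency spike, the message queue memory leak

Downstream of the shared ingestion pipeline disk saturation: the edge ingestion pipeline connection pool exhaustion, the internal ingestion pipeline latency spike, the edge auth service failover, the message queue memory leak, the upstream scheduler deadlock, the internal web server memory leak, the internal load balancer failover, the backup database failover, the regional web server overload.
Of those, still caused via another path: the upstream scheduler deadlock, the internal web server memory leak, the internal load balancer failover, the backup database failover, the regional web server overload.
The remainder have no surviving cause.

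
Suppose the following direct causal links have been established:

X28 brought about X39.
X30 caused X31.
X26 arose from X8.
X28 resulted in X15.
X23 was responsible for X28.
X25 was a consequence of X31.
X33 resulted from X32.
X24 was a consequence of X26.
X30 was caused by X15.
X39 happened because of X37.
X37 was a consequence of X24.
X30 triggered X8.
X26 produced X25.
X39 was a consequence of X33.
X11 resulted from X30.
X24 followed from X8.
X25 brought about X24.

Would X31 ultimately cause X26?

X31 leads to X25, X24, X37, X39; X26 is not among them.

No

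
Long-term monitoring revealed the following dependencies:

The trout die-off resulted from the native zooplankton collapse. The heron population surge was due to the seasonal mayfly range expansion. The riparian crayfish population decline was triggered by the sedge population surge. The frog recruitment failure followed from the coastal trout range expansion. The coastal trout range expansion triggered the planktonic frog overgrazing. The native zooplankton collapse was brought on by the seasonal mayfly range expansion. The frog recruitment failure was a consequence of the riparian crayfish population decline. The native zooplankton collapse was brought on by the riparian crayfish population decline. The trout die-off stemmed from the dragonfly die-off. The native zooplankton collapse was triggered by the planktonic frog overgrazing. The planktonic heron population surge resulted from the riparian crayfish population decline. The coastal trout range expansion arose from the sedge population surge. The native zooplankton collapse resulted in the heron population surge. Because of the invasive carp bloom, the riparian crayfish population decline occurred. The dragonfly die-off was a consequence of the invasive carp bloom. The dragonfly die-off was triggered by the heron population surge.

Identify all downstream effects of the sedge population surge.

Direct effects: the riparian crayfish population decline, the coastal trout range expansion.
2 steps out: the planktonic heron population surge, the frog recruitment failure, the planktonic frog overgrazing, the native zooplankton collapse.
3 steps out: the heron population surge, the trout die-off.
4 steps out: the dragonfly die-off.
Not reachable from it: the invasive carp bloom, the seasonal mayfly range expansion.

the coastal trout range expansion, the dragonfly die-off, the frog recruitment failure, the heron population surge, the native zooplankton collapse, the planktonic frog overgrazing, the planktonic heron population surge, the riparian crayfish population decline, the trout die-off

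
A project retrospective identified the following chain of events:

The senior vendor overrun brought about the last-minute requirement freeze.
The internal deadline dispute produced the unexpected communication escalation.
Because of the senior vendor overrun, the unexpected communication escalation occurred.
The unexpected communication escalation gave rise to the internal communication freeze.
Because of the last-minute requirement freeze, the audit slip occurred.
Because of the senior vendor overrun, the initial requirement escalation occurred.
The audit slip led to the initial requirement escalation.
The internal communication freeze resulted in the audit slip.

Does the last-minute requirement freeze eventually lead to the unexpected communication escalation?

No

The last-minute requirement freeze leads to the audit slip, the initial requirement escalation; the unexpected communication escalation is not among them.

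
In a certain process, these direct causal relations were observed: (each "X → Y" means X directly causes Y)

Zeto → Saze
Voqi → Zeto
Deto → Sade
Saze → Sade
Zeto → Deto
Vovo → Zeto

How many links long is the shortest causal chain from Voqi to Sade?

Shortest chain: Voqi → Zeto → Deto → Sade.

3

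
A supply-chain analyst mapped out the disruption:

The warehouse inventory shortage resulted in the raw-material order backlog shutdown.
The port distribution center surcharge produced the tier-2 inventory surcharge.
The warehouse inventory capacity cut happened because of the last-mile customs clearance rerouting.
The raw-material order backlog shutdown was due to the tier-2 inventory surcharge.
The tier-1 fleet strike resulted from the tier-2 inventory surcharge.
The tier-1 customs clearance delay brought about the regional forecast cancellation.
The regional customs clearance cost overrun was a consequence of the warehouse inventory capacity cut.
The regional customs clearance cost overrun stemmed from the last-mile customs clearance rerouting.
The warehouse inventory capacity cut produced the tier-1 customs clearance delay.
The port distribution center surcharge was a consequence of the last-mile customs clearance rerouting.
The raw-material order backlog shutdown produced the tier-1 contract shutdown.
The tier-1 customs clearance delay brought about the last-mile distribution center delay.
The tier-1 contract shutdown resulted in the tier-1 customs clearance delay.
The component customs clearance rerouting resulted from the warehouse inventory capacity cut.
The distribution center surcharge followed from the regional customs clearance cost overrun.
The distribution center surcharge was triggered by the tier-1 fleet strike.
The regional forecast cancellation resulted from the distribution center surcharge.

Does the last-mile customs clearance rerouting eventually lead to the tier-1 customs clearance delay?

Yes

There is a causal chain: the last-mile customs clearance rerouting → the warehouse inventory capacity cut → the tier-1 customs clearance delay.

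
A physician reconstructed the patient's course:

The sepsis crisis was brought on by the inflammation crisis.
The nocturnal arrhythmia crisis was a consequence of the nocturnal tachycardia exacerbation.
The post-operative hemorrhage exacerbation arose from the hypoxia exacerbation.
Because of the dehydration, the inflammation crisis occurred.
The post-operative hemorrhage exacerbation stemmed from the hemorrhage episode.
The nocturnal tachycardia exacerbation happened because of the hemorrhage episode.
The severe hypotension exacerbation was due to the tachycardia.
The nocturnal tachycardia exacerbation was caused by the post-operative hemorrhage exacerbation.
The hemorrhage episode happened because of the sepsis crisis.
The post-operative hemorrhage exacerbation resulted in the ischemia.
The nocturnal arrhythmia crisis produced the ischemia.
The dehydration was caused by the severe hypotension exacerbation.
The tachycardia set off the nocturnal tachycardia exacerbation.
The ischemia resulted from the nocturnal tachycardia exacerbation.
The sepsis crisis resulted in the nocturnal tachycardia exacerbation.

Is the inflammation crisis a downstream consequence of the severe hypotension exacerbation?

There is a causal chain: the severe hypotension exacerbation → the dehydration → the inflammation crisis.

Yes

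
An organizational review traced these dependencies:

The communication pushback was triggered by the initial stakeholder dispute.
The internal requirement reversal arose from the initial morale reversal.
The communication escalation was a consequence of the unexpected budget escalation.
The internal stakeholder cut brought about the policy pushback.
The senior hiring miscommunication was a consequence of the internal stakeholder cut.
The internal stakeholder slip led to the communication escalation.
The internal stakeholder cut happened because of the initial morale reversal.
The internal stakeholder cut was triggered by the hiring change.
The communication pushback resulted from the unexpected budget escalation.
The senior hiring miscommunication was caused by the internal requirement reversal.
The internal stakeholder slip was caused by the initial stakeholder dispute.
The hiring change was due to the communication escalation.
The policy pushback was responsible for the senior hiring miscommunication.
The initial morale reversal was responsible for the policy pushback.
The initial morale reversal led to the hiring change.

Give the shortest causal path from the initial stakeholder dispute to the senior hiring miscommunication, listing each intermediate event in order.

the initial stakeholder dispute → the internal stakeholder slip → the communication escalation → the hiring change → the internal stakeholder cut → the senior hiring miscommunication

the initial stakeholder dispute → the internal stakeholder slip
the internal stakeholder slip → the communication escalation
the communication escalation → the hiring change
the hiring change → the internal stakeholder cut
the internal stakeholder cut → the senior hiring miscommunication
Length: 5 steps.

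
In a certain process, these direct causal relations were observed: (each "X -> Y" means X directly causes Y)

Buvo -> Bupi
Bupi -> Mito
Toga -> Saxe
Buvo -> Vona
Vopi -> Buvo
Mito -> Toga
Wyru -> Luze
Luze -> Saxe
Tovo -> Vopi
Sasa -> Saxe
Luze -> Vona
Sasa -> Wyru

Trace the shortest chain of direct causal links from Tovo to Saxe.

Tovo → Vopi → Buvo → Bupi → Mito → Toga → Saxe

Tovo → Vopi
Vopi → Buvo
Buvo → Bupi
Bupi → Mito
Mito → Toga
Toga → Saxe
Length: 6 steps.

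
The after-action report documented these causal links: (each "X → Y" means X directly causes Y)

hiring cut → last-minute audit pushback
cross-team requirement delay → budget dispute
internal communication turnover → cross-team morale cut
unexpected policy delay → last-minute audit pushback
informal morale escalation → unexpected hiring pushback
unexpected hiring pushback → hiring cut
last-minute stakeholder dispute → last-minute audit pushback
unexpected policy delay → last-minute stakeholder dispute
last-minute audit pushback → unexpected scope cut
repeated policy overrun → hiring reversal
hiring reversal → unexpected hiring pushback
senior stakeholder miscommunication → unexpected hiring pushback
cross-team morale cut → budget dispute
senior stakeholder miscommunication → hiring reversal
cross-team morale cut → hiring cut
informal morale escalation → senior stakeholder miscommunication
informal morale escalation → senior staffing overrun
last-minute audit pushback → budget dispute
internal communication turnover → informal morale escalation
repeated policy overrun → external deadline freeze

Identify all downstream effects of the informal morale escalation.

the budget dispute, the hiring cut, the hiring reversal, the last-minute audit pushback, the senior staffing overrun, the senior stakeholder miscommunication, the unexpected hiring pushback, the unexpected scope cut

Direct effects: the senior staffing overrun, the senior stakeholder miscommunication, the unexpected hiring pushback.
2 steps out: the hiring reversal, the hiring cut.
3 steps out: the last-minute audit pushback.
4 steps out: the unexpected scope cut, the budget dispute.
Not reachable from it: the repeated policy overrun, the internal communication turnover, the external deadline freeze, the cross-team morale cut, the unexpected policy delay, the last-minute stakeholder dispute, the cross-team requirement delay.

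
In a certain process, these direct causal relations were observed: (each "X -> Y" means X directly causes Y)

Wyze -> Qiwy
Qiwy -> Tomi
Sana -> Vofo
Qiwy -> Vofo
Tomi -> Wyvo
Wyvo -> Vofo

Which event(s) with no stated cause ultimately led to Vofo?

Tracing upstream from Vofo: Vofo ← Qiwy ← Wyze.
A separate upstream branch: Vofo ← Sana.
Each of those chain origins has no stated cause.

Sana, Wyze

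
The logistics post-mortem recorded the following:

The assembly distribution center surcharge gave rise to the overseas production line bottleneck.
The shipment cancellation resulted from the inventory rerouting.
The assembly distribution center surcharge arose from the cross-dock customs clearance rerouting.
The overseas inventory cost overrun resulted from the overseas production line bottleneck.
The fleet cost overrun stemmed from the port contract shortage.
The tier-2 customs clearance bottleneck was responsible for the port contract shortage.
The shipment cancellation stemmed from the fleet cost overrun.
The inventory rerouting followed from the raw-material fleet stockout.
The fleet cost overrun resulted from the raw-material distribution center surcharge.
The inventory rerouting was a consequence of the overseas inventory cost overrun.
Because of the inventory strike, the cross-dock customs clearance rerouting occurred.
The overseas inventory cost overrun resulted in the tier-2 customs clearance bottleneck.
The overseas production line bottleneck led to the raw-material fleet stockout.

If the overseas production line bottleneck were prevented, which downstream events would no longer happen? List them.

the inventory rerouting, the overseas inventory cost overrun, the port contract shortage, the raw-material fleet stockout, the tier-2 customs clearance bottleneck

Downstream of the overseas production line bottleneck: the overseas inventory cost overrun, the tier-2 customs clearance bottleneck, the port contract shortage, the raw-material fleet stockout, the inventory rerouting, the fleet cost overrun, the shipment cancellation.
Of those, still caused via another path: the fleet cost overrun, the shipment cancellation.
The remainder have no surviving cause.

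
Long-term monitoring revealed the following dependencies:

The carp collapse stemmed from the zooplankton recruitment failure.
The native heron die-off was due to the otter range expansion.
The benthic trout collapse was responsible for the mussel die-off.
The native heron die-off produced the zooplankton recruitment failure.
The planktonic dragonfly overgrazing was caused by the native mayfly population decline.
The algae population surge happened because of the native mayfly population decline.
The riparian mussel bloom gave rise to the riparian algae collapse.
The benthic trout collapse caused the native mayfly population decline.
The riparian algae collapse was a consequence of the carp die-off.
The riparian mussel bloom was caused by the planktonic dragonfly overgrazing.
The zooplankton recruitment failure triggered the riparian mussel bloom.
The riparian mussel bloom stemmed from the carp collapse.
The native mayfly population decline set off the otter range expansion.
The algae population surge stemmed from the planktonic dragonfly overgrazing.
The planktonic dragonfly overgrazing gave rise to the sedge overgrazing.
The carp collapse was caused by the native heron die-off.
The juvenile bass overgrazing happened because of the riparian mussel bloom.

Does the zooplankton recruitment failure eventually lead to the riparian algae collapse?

There is a causal chain: the zooplankton recruitment failure → the riparian mussel bloom → the riparian algae collapse.

Yes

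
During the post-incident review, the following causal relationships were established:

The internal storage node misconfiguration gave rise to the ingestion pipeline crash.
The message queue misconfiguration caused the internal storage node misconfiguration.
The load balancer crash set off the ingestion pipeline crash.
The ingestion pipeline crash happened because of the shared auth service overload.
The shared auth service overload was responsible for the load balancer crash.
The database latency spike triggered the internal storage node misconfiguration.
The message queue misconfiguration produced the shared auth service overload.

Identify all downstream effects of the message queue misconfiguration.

the ingestion pipeline crash, the internal storage node misconfiguration, the load balancer crash, the shared auth service overload

Direct effects: the internal storage node misconfiguration, the shared auth service overload.
2 steps out: the load balancer crash, the ingestion pipeline crash.
Not reachable from it: the database latency spike.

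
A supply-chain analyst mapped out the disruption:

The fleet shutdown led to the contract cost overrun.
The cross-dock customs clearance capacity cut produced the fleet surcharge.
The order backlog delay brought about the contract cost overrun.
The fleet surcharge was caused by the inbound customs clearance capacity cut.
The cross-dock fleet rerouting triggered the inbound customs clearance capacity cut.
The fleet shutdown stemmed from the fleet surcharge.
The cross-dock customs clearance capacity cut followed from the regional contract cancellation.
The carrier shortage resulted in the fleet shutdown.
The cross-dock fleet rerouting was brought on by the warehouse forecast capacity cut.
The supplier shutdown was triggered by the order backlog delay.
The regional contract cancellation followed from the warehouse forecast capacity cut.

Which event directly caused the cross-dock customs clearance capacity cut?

the regional contract cancellation

Upstream contributors include the warehouse forecast capacity cut, but only the regional contract cancellation feeds directly into the cross-dock customs clearance capacity cut.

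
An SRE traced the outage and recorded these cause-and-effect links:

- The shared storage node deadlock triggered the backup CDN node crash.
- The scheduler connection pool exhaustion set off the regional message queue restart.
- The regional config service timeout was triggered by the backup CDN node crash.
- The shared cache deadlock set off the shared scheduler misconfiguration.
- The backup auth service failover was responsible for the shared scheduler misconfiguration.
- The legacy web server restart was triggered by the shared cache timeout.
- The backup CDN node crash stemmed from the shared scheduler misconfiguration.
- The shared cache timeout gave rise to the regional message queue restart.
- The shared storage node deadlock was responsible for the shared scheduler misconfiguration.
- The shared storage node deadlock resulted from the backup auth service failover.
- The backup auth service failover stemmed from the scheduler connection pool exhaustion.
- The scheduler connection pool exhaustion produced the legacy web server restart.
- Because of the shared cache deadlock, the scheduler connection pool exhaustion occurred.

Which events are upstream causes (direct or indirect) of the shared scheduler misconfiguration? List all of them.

Immediate causes of the shared scheduler misconfiguration: the shared cache deadlock, the backup auth service failover, the shared storage node deadlock.
Further upstream: the scheduler connection pool exhaustion.

the backup auth service failover, the scheduler connection pool exhaustion, the shared cache deadlock, the shared storage node deadlock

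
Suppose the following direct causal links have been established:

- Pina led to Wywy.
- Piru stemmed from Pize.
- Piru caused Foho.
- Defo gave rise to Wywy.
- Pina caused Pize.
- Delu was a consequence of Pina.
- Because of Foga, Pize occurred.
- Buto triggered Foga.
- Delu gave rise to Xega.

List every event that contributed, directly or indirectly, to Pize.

Immediate causes of Pize: Pina, Foga.
Further upstream: Buto.

Buto, Foga, Pina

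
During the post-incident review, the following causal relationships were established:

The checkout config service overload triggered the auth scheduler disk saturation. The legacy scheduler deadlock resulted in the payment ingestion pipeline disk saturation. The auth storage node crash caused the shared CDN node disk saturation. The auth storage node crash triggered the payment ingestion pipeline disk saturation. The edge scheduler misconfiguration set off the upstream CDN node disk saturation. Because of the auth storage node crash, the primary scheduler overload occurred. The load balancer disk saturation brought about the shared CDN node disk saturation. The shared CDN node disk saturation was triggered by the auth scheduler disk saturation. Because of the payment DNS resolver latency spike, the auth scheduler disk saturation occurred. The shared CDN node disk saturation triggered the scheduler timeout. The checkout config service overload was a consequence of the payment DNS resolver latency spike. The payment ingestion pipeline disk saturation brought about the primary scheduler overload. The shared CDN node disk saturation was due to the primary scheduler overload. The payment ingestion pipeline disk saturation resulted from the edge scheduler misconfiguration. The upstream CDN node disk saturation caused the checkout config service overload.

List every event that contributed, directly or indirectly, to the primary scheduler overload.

the auth storage node crash, the edge scheduler misconfiguration, the legacy scheduler deadlock, the payment ingestion pipeline disk saturation

Immediate causes of the primary scheduler overload: the auth storage node crash, the payment ingestion pipeline disk saturation.
Further upstream: the edge scheduler misconfiguration, the legacy scheduler deadlock.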